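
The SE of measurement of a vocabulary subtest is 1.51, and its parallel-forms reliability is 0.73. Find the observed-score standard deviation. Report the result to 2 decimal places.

2.91

SD = 1.51 / √(1 − 0.73) ≃ 2.90600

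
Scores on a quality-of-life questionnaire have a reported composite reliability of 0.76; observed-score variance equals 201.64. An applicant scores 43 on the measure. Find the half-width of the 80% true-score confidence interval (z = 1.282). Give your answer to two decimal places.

8.92

σ = 201.64^(1/2) = 14.200
SEM = 14.200 * √(1 − 0.760) = 14.200 * √0.240 ≈ 14.200 * 0.490 ≈ 6.957
Margin = 1.282 * 6.957 ≈ 8.918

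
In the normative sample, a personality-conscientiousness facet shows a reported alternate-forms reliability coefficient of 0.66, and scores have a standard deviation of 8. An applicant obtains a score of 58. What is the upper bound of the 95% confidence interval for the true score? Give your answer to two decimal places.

67.14

SEM = 8.0000 * √(1 − 0.6600) = 8.0000 * √0.3400 ≈ 8.0000 * 0.5831 ≈ 4.6648
Margin = 1.96 * 4.6648 ≈ 9.1429
Upper limit = 58 + 9.1429 ≈ 67.1429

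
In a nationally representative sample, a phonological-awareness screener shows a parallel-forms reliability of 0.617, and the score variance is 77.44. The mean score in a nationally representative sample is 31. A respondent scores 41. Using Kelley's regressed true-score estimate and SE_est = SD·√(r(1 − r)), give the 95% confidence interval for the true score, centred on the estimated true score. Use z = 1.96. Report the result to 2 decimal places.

SD = √77.44 = 8.8000
T̂ = r·X + (1 − r)·M = 0.6170×41 + 0.3830×31 = 25.2970 + 11.8730 ≈ 37.1700
SE_est = 8.8000·√[r(1 − r)] ≈ 4.2778
95% CI: 37.1700 ± 8.3846 ≈ (28.7854, 45.5546)

[28.79, 45.55]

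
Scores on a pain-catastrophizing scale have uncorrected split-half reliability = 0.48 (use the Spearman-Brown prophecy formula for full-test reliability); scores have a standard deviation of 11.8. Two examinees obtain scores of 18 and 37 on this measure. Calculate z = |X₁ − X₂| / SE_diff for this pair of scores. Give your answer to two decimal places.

Full-length reliability (Spearman-Brown) = 2(0.48)/(1+0.48) ≈ 0.649
The standard error of measurement is 11.800·√(1 − 0.649) ≈ 11.800·0.593 ≈ 6.994.
SE_diff = √2 · SEM ≈ 9.892
z = 19 / 9.892 ≈ 1.921

1.92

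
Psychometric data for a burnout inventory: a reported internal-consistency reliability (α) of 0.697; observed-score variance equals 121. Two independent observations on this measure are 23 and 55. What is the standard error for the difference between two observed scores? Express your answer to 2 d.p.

8.56

σ = 121^(1/2) = 11.000
The standard error of measurement is 11.000*√(1 − 0.697) ≈ 11.000*0.550 ≈ 6.055.
Standard error of the difference = 6.055·√2 ≈ 8.563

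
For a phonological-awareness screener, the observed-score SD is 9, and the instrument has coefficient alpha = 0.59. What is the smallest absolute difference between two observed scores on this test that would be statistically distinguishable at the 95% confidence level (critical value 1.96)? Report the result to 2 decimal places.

15.97

SEM = 9.000·√(1 − 0.590) ≈ 5.763
Standard error of the difference = 5.763·√2 ≈ 8.150
Minimum reliable difference = 1.96 · SE_diff ≈ 1.96 · 8.150 ≈ 15.974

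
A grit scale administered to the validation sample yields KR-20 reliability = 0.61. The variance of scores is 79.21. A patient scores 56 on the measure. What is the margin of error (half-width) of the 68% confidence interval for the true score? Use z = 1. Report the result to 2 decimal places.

σ = 79.21^(1/2) = 8.9000
The standard error of measurement is 8.9000×√(1 − 0.6100) ≈ 8.9000×0.6245 ≈ 5.5580.
1 × SEM ≈ 5.5580

5.56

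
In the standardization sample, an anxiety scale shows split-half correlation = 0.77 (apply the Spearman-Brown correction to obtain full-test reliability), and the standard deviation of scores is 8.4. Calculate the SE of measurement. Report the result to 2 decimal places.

Spearman-Brown: r = 2(0.77) / (1 + 0.77) = 1.5400 / 1.7700 ≃ 0.8701
SEM = 8.4000 * √(1 − 0.8701) = 8.4000 * √0.1299 ≃ 8.4000 * 0.3605 ≃ 3.0280

3.03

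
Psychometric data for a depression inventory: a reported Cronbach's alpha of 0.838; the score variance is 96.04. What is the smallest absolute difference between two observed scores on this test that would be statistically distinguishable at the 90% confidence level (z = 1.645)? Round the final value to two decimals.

SD = √96.04 = 9.800
The standard error of measurement is 9.800×√(1 − 0.838) ≈ 9.800×0.402 ≈ 3.944.
SE_diff = SEM × √2 ≈ 3.944 × 1.414 ≈ 5.578
Smallest detectable difference = 1.645×5.578 ≈ 9.176

9.18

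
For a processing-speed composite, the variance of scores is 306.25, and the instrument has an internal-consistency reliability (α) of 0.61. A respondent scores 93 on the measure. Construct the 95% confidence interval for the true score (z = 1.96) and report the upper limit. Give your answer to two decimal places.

114.42

SD = √306.25 = 17.5000
SEM = 17.5000 · √(1 − 0.6100) = 17.5000 · √0.3900 ≃ 17.5000 · 0.6245 ≃ 10.9287
Margin = 1.96 · 10.9287 ≃ 21.4203
Upper bound: 93 + 21.4203 = 114.4203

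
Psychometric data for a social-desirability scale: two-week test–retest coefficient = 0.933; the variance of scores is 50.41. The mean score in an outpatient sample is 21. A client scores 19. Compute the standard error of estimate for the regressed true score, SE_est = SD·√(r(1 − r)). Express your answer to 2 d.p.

SD = √50.41 ≈ 7.1000
SE_est = 7.1000×√(0.9330×0.0670) ≈ 1.7752

1.78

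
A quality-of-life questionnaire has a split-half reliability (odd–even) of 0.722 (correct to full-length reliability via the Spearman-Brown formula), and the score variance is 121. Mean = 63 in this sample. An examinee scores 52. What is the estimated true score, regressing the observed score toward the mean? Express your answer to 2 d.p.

r_full = 2·0.722 / (1 + 0.722) ≈ 0.839
T̂ = r·X + (1 − r)·M = 0.839×52 + 0.161×63 ≈ 43.605 + 10.171 ≈ 53.776

53.78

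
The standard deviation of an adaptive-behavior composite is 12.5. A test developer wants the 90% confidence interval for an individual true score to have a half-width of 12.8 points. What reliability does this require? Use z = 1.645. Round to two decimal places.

SEM needed = half-width / z = 12.8/1.645 ≈ 7.781
r = 1 − (SEM / SD)² = 1 − (7.781 / 12.5)² ≈ 1 − 0.387 ≈ 0.613

0.61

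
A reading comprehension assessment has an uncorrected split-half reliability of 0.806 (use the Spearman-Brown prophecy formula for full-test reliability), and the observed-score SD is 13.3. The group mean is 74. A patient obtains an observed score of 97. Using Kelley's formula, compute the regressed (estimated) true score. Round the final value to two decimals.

r_full = 2·0.806 / (1 + 0.806) ≃ 0.8926
Estimated true score = 0.8926*97 + (1 − 0.8926)*74 ≃ 94.5293

94.53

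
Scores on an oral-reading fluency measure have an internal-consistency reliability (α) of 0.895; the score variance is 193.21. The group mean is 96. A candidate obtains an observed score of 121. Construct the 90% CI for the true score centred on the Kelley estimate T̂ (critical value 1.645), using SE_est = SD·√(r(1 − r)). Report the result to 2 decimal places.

[111.37, 125.38]

σ = 193.21^(1/2) = 13.9000
T̂ = r·X + (1 − r)·M = 0.8950×121 + 0.1050×96 = 108.2950 + 10.0800 ≈ 118.3750
SE_est = SD × √(r(1 − r)) = 13.9000 × √0.0940 ≈ 13.9000 × 0.3066 ≈ 4.2611
90% CI: 118.3750 ± 7.0095 ≈ (111.3655, 125.3845)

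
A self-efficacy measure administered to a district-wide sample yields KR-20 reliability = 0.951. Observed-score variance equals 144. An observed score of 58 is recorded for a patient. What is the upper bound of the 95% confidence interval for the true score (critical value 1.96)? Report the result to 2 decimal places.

63.21

SD = √144 ≃ 12.00000
SEM = 12.00000*√(1 − 0.95100) ≃ 2.65631
Margin = 1.96 * 2.65631 ≃ 5.20637
Upper bound: 58 + 5.20637 = 63.20637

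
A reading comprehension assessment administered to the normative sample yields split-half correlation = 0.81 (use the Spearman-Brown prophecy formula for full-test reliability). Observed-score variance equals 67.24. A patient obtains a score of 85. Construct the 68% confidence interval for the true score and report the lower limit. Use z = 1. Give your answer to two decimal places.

σ = 67.24^(1/2) = 8.200
Spearman-Brown: r = 2(0.81) / (1 + 0.81) = 1.620 / 1.810 ≈ 0.895
The standard error of measurement is 8.200*√(1 − 0.895) ≈ 8.200*0.324 ≈ 2.657.
1 * SEM ≈ 2.657
Lower limit = 85 − 2.657 ≈ 82.343

82.34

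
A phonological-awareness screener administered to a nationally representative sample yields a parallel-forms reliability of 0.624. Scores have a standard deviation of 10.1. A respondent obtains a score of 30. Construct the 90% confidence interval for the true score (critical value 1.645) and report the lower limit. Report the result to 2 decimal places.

The standard error of measurement is 10.100×√(1 − 0.624) ≈ 10.100×0.613 ≈ 6.193.
1.645 × SEM ≈ 10.188
Lower bound: 30 − 10.188 = 19.812

19.81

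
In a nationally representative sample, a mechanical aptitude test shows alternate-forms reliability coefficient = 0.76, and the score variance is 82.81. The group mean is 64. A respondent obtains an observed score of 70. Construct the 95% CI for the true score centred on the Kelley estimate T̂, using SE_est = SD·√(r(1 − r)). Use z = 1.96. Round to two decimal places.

[60.94, 76.18]

SD = √82.81 ≈ 9.1000
Estimated true score = 0.7600×70 + (1 − 0.7600)×64 ≈ 68.5600
SE_est = 9.1000×√(0.7600×0.2400) ≈ 3.8865
95% CI: 68.5600 ± 7.6175 ≈ (60.9425, 76.1775)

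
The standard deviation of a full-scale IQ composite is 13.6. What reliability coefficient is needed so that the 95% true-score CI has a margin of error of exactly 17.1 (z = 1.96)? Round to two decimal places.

Required SEM = 17.1 / 1.96 ≃ 8.7245
r = 1 − (SEM / SD)² = 1 − (8.7245 / 13.6)² ≃ 1 − 0.4115 ≃ 0.5885

0.59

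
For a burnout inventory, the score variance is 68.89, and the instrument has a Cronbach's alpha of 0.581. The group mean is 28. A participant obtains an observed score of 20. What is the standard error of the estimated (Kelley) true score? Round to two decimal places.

σ = 68.89^(1/2) = 8.3000
SE_est = SD * √(r(1 − r)) = 8.3000 * √0.2434 ≃ 8.3000 * 0.4934 ≃ 4.0952

4.10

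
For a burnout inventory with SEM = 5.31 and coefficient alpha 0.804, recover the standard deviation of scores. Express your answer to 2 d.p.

σ = SEM·(1 − r)^(−1/2) ≃ 5.31×2.2588 ≃ 11.9941

11.99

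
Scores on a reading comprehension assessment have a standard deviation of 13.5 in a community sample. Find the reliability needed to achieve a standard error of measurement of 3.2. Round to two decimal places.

r = 1 − (3.20000/13.5)² ≈ 1 − 0.05619 ≈ 0.94381

0.94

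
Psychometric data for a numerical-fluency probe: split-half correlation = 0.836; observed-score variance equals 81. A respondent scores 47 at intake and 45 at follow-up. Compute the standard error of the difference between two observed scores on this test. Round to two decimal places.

SD = √81 ≈ 9.00000
Spearman-Brown: r = 2(0.836) / (1 + 0.836) = 1.67200 / 1.83600 ≈ 0.91068
SEM = 9.00000 × √(1 − 0.91068) = 9.00000 × √0.08932 ≈ 9.00000 × 0.29887 ≈ 2.68985
Standard error of the difference = 2.68985·√2 ≈ 3.80402

3.80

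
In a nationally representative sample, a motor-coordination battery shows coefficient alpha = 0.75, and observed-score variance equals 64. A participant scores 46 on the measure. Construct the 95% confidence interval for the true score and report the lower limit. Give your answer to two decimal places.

38.16

SD = √64 = 8.0000
SEM = 8.0000*√(1 − 0.7500) ≈ 4.0000
Half-width = 1.96*4.0000 ≈ 7.8400
Lower limit = 46 − 7.8400 ≈ 38.1600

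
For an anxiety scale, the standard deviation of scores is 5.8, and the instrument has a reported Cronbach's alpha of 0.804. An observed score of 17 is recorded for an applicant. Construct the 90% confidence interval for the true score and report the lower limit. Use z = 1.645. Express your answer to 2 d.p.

12.78

The standard error of measurement is 5.800×√(1 − 0.804) ≈ 5.800×0.443 ≈ 2.568.
Half-width = 1.645×2.568 ≈ 4.224
Lower bound: 17 − 4.224 = 12.776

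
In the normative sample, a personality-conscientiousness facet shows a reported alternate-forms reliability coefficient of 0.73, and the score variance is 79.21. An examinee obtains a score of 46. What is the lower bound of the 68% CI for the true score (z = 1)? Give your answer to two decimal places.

SD = √79.21 ≈ 8.90000
SEM = 8.90000 × √(1 − 0.73000) = 8.90000 × √0.27000 ≈ 8.90000 × 0.51962 ≈ 4.62458
Half-width = 1×4.62458 ≈ 4.62458
Lower bound: 46 − 4.62458 = 41.37542

41.38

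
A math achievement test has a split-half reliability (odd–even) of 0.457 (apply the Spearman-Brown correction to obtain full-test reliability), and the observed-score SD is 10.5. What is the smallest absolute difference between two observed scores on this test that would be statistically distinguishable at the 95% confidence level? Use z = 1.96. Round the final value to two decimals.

Spearman-Brown: r = 2(0.457) / (1 + 0.457) = 0.9140 / 1.4570 ≈ 0.6273
SEM = 10.5000×√(1 − 0.6273) ≈ 6.4100
Standard error of the difference = 6.4100·√2 ≈ 9.0651
Smallest detectable difference = 1.96×9.0651 ≈ 17.7677

17.77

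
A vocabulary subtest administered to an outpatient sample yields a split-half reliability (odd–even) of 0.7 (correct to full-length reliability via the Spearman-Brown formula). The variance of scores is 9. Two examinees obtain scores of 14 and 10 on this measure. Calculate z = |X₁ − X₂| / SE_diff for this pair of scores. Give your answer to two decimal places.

2.24

SD = √9 = 3.000
r_full = 2·0.7 / (1 + 0.7) ≈ 0.824
SEM = 3.000*√(1 − 0.824) ≈ 1.260
Standard error of the difference = 1.260·√2 ≈ 1.782
z = |14 − 10| / 1.782 = 4 / 1.782 ≈ 2.244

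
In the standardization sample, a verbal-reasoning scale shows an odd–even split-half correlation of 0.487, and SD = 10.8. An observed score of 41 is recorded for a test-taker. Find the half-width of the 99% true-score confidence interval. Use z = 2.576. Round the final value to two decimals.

Full-length reliability (Spearman-Brown) = 2(0.487)/(1+0.487) ≈ 0.65501
SEM = 10.80000 × √(1 − 0.65501) = 10.80000 × √0.34499 ≈ 10.80000 × 0.58736 ≈ 6.34347
Half-width = 2.576×6.34347 ≈ 16.34078

16.34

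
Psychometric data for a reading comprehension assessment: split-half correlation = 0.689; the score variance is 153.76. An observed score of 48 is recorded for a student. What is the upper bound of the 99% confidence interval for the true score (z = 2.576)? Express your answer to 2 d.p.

61.71

SD = √153.76 = 12.400
Spearman-Brown: r = 2(0.689) / (1 + 0.689) = 1.378 / 1.689 ≈ 0.816
The standard error of measurement is 12.400×√(1 − 0.816) ≈ 12.400×0.429 ≈ 5.321.
2.576 × SEM ≈ 13.707
Upper bound: 48 + 13.707 = 61.707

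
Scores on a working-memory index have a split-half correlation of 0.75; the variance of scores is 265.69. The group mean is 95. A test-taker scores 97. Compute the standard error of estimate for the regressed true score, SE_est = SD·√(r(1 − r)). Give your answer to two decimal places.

SD = √265.69 = 16.30000
Spearman-Brown: r = 2(0.75) / (1 + 0.75) = 1.50000 / 1.75000 ≃ 0.85714
SE_est = 16.30000*√(0.85714*0.14286) ≃ 5.70381

5.70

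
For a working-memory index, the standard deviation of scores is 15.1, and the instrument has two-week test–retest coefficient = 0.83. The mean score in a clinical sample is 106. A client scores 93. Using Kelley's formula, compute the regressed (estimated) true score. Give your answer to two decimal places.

95.21

T̂ = 0.83000(93) + 0.17000(106) ≈ 95.21000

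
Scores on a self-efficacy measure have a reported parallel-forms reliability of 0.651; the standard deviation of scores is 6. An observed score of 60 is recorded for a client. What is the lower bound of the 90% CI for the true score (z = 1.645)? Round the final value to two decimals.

SEM = 6.0000 * √(1 − 0.6510) = 6.0000 * √0.3490 ≈ 6.0000 * 0.5908 ≈ 3.5446
1.645 * SEM ≈ 5.8308
Lower limit = 60 − 5.8308 ≈ 54.1692

54.17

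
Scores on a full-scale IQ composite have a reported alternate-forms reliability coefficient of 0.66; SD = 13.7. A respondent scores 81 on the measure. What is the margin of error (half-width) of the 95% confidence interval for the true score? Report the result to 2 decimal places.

15.66

SEM = 13.70000*√(1 − 0.66000) ≃ 7.98840
Half-width = 1.96*7.98840 ≃ 15.65727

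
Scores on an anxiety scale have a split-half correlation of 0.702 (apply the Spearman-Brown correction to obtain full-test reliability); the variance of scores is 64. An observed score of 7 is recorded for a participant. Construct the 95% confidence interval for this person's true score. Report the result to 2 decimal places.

[0.44, 13.56]

σ = 64^(1/2) = 8.00000
r_full = 2·0.702 / (1 + 0.702) ≈ 0.82491
SEM = 8.00000 × √(1 − 0.82491) = 8.00000 × √0.17509 ≈ 8.00000 × 0.41844 ≈ 3.34748
1.96 × SEM ≈ 6.56107
Interval: (0.43893, 13.56107)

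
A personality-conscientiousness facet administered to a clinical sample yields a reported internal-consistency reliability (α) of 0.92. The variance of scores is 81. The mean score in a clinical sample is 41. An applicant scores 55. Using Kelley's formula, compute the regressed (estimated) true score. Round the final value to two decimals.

T̂ = r·X + (1 − r)·M = 0.920*55 + 0.080*41 = 50.600 + 3.280 ≈ 53.880

53.88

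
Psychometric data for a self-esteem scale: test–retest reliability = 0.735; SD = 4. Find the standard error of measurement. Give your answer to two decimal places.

2.06

SEM = 4.00000 * √(1 − 0.73500) = 4.00000 * √0.26500 ≈ 4.00000 * 0.51478 ≈ 2.05913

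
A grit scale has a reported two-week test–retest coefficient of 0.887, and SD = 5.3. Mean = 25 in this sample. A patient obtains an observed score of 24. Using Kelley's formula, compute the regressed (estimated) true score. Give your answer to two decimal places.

Estimated true score = 0.88700×24 + (1 − 0.88700)×25 ≈ 24.11300

24.11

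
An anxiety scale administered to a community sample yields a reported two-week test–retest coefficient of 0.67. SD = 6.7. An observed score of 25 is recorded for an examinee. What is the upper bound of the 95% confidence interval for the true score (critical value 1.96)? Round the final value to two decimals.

32.54

SEM = 6.70000 * √(1 − 0.67000) = 6.70000 * √0.33000 ≈ 6.70000 * 0.57446 ≈ 3.84886
Margin = 1.96 * 3.84886 ≈ 7.54376
Upper bound: 25 + 7.54376 = 32.54376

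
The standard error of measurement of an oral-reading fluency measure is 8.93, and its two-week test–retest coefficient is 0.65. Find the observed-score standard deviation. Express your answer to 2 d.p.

σ = SEM·(1 − r)^(−1/2) ≃ 8.93*1.690 ≃ 15.094

15.09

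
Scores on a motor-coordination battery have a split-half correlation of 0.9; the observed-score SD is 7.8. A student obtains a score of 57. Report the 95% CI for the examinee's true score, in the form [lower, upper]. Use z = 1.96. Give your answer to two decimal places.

Full-length reliability (Spearman-Brown) = 2(0.9)/(1+0.9) ≈ 0.947
SEM = 7.800 × √(1 − 0.947) = 7.800 × √0.053 ≈ 7.800 × 0.229 ≈ 1.789
Half-width = 1.96×1.789 ≈ 3.507
95% CI: 57 ± 3.507 = [53.493, 60.507]

[53.49, 60.51]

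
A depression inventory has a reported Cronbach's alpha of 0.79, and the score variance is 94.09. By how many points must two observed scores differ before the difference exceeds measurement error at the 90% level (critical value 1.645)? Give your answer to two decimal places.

10.34

σ = 94.09^(1/2) = 9.700
SEM = 9.700×√(1 − 0.790) ≈ 4.445
Standard error of the difference = 4.445·√2 ≈ 6.286
Minimum reliable difference = 1.645 × SE_diff ≈ 1.645 × 6.286 ≈ 10.341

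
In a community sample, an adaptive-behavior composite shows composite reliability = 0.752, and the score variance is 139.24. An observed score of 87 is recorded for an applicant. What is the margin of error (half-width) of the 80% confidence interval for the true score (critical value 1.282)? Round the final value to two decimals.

SD = √139.24 = 11.8000
SEM = 11.8000 × √(1 − 0.7520) = 11.8000 × √0.2480 ≈ 11.8000 × 0.4980 ≈ 5.8764
Half-width = 1.282×5.8764 ≈ 7.5335

7.53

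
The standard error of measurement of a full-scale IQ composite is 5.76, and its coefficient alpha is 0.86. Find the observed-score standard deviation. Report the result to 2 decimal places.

SD = 5.76 / √(1 − 0.86) ≈ 15.39425

15.39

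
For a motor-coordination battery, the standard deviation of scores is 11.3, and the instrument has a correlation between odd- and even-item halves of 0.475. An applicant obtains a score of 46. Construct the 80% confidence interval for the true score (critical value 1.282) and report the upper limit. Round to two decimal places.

Spearman-Brown: r = 2(0.475) / (1 + 0.475) = 0.9500 / 1.4750 ≈ 0.6441
SEM = 11.3000·√(1 − 0.6441) ≈ 6.7416
Margin = 1.282 · 6.7416 ≈ 8.6427
Upper bound: 46 + 8.6427 = 54.6427

54.64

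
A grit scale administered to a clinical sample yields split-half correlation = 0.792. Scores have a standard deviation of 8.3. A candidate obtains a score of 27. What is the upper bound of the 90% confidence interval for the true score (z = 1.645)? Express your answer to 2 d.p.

Spearman-Brown: r = 2(0.792) / (1 + 0.792) = 1.5840 / 1.7920 ≈ 0.8839
SEM = 8.3000 · √(1 − 0.8839) = 8.3000 · √0.1161 ≈ 8.3000 · 0.3407 ≈ 2.8277
1.645 · SEM ≈ 4.6516
Upper limit = 27 + 4.6516 ≈ 31.6516

31.65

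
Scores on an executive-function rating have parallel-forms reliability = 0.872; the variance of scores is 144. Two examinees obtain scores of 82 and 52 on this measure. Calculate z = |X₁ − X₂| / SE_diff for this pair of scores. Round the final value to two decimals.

σ = 144^(1/2) = 12.0000
SEM = 12.0000 × √(1 − 0.8720) = 12.0000 × √0.1280 ≈ 12.0000 × 0.3578 ≈ 4.2933
SE_diff = SEM × √2 ≈ 4.2933 × 1.4142 ≈ 6.0716
z = 30 / 6.0716 ≈ 4.9411

4.94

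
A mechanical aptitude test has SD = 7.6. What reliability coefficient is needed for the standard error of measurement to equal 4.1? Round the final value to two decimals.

0.71

Required reliability = 1 − (SEM/SD)² = 1 − 0.29103 ≈ 0.70897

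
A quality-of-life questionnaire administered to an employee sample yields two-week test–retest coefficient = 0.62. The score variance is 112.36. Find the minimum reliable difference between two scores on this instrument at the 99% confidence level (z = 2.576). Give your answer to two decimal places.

SD = √112.36 = 10.60000
SEM = 10.60000 * √(1 − 0.62000) = 10.60000 * √0.38000 ≈ 10.60000 * 0.61644 ≈ 6.53428
Standard error of the difference = 6.53428·√2 ≈ 9.24087
Smallest detectable difference = 2.576*9.24087 ≈ 23.80447

23.80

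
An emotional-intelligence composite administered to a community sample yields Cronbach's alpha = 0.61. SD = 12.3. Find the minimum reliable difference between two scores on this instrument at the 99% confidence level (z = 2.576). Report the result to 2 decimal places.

SEM = 12.30000*√(1 − 0.61000) ≈ 7.68135
Standard error of the difference = 7.68135·√2 ≈ 10.86307
Minimum reliable difference = 2.576 * SE_diff ≈ 2.576 * 10.86307 ≈ 27.98326

27.98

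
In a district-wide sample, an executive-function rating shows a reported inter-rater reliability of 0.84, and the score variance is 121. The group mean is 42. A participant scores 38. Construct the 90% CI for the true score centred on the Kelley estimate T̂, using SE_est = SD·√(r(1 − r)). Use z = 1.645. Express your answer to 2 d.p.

σ = 121^(1/2) = 11.000
T̂ = r·X + (1 − r)·M = 0.840*38 + 0.160*42 = 31.920 + 6.720 ≈ 38.640
SE_est = 11.000*√(0.840*0.160) ≈ 4.033
90% CI: 38.640 ± 6.634 ≈ (32.006, 45.274)

[32.01, 45.27]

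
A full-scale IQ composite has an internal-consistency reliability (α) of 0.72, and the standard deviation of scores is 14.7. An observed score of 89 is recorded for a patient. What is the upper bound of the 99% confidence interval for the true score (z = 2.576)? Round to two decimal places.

SEM = 14.700 · √(1 − 0.720) = 14.700 · √0.280 ≃ 14.700 · 0.529 ≃ 7.779
Half-width = 2.576·7.779 ≃ 20.037
Upper limit = 89 + 20.037 ≃ 109.037

109.04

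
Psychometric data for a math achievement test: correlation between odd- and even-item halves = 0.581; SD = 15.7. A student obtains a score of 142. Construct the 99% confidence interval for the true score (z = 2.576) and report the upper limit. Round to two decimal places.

Full-length reliability (Spearman-Brown) = 2(0.581)/(1+0.581) ≈ 0.7350
SEM = 15.7000·√(1 − 0.7350) ≈ 8.0824
2.576 · SEM ≈ 20.8203
Upper bound: 142 + 20.8203 = 162.8203

162.82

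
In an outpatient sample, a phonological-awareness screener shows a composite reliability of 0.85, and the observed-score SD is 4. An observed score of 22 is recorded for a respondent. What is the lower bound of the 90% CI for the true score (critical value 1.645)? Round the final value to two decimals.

SEM = 4.00000 × √(1 − 0.85000) = 4.00000 × √0.15000 ≃ 4.00000 × 0.38730 ≃ 1.54919
1.645 × SEM ≃ 2.54842
Lower limit = 22 − 2.54842 ≃ 19.45158

19.45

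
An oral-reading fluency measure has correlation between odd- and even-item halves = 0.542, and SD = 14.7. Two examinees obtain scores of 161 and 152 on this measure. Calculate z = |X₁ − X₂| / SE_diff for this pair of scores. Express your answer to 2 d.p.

r_full = 2·0.542 / (1 + 0.542) ≈ 0.703
SEM = 14.700 · √(1 − 0.703) = 14.700 · √0.297 ≈ 14.700 · 0.545 ≈ 8.011
SE_diff = √2 · SEM ≈ 11.330
z = 9 / 11.330 ≈ 0.794

0.79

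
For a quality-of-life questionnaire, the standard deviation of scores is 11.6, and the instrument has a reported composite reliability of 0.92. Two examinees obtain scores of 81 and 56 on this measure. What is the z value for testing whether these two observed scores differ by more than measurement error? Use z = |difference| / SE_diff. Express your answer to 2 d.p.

SEM = 11.60000 * √(1 − 0.92000) = 11.60000 * √0.08000 ≈ 11.60000 * 0.28284 ≈ 3.28098
Standard error of the difference = 3.28098·√2 ≈ 4.64000
z = |81 − 56| / 4.64000 = 25 / 4.64000 ≈ 5.38793

5.39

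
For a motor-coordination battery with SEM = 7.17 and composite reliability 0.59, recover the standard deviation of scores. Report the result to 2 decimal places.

11.20

σ = SEM·(1 − r)^(−1/2) ≈ 7.17×1.562 ≈ 11.198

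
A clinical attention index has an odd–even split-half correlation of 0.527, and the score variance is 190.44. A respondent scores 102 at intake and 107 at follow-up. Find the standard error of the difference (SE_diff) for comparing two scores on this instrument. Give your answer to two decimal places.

SD = √190.44 ≈ 13.8000
Full-length reliability (Spearman-Brown) = 2(0.527)/(1+0.527) ≈ 0.6902
SEM = 13.8000 * √(1 − 0.6902) = 13.8000 * √0.3098 ≈ 13.8000 * 0.5566 ≈ 7.6805
Standard error of the difference = 7.6805·√2 ≈ 10.8619

10.86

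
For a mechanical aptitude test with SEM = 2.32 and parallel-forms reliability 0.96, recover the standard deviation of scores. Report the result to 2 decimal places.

SD = 2.32 / √(1 − 0.96) ≈ 11.600

11.60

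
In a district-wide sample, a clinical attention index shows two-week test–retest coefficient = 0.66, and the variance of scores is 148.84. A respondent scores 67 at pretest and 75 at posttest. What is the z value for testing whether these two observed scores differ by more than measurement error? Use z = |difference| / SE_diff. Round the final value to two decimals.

0.80

σ = 148.84^(1/2) = 12.2000
The standard error of measurement is 12.2000×√(1 − 0.6600) ≈ 12.2000×0.5831 ≈ 7.1138.
SE_diff = SEM × √2 ≈ 7.1138 × 1.4142 ≈ 10.0604
z = |67 − 75| / 10.0604 = 8 / 10.0604 ≈ 0.7952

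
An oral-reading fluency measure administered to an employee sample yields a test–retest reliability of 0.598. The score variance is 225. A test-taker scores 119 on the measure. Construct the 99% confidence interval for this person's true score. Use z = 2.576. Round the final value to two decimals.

SD = √225 = 15.00000
SEM = 15.00000×√(1 − 0.59800) ≈ 9.51052
Margin = 2.576 × 9.51052 ≈ 24.49910
CI = 119 ± 24.49910 → [94.50090, 143.49910]

[94.50, 143.50]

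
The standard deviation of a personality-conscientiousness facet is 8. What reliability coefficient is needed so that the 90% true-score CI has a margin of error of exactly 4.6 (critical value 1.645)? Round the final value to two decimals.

0.88

SEM needed = half-width / z = 4.6/1.645 ≈ 2.79635
r = 1 − (2.79635/8)² ≈ 1 − 0.12218 ≈ 0.87782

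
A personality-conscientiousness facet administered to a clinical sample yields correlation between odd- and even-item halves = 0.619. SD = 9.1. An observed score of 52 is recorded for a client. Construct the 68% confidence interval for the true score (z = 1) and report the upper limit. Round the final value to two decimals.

56.41

r_full = 2·0.619 / (1 + 0.619) ≈ 0.7647
SEM = 9.1000*√(1 − 0.7647) ≈ 4.4145
1 * SEM ≈ 4.4145
Upper bound: 52 + 4.4145 = 56.4145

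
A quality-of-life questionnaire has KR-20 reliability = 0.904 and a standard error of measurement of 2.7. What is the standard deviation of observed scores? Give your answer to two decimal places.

σ = SEM·(1 − r)^(−1/2) ≈ 2.7*3.227 ≈ 8.714

8.71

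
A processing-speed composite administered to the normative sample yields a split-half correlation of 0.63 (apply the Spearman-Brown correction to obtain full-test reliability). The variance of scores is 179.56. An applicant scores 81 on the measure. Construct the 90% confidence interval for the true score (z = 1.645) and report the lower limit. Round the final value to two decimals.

70.50

SD = √179.56 ≈ 13.40000
Full-length reliability (Spearman-Brown) = 2(0.63)/(1+0.63) ≈ 0.77301
SEM = 13.40000*√(1 − 0.77301) ≈ 6.38428
Margin = 1.645 * 6.38428 ≈ 10.50214
Lower limit = 81 − 10.50214 ≈ 70.49786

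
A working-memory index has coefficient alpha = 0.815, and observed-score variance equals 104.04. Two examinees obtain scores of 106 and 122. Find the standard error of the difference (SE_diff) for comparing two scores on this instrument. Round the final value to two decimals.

SD = √104.04 = 10.200
SEM = 10.200*√(1 − 0.815) ≈ 4.387
Standard error of the difference = 4.387·√2 ≈ 6.204

6.20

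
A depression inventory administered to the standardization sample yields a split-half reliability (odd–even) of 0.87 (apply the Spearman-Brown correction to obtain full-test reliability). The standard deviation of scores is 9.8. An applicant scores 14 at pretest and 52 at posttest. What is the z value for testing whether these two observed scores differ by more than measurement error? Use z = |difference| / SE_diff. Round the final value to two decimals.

10.40

Full-length reliability (Spearman-Brown) = 2(0.87)/(1+0.87) ≈ 0.93048
SEM = 9.80000 × √(1 − 0.93048) = 9.80000 × √0.06952 ≈ 9.80000 × 0.26366 ≈ 2.58391
SE_diff = SEM × √2 ≈ 2.58391 × 1.41421 ≈ 3.65420
z = |14 − 52| / 3.65420 = 38 / 3.65420 ≈ 10.39900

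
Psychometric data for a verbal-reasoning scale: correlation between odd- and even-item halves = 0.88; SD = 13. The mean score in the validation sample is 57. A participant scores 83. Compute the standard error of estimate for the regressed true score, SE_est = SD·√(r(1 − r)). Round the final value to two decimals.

3.18

r_full = 2·0.88 / (1 + 0.88) ≈ 0.936
SE_est = SD * √(r(1 − r)) = 13.000 * √0.060 ≈ 13.000 * 0.244 ≈ 3.178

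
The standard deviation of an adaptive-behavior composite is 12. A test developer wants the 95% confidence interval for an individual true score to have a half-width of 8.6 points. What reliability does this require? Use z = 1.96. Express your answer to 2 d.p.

SEM needed = half-width / z = 8.6/1.96 ≃ 4.3878
r = 1 − (SEM / SD)² = 1 − (4.3878 / 12)² ≃ 1 − 0.1337 ≃ 0.8663

0.87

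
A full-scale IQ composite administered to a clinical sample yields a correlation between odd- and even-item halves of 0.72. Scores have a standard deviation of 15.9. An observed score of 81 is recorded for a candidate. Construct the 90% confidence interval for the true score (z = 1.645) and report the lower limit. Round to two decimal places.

70.45

Spearman-Brown: r = 2(0.72) / (1 + 0.72) = 1.440 / 1.720 ≈ 0.837
SEM = 15.900 * √(1 − 0.837) = 15.900 * √0.163 ≈ 15.900 * 0.403 ≈ 6.415
Half-width = 1.645*6.415 ≈ 10.553
Lower limit = 81 − 10.553 ≈ 70.447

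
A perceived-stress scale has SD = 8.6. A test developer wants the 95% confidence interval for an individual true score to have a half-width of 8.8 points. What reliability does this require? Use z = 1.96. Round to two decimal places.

SEM needed = half-width / z = 8.8/1.96 ≈ 4.4898
r = 1 − (4.4898/8.6)² ≈ 1 − 0.2726 ≈ 0.7274

0.73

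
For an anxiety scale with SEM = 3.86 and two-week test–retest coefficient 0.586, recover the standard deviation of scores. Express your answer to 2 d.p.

6.00

SD = SEM / √(1 − r) = 3.86 / √0.414 ≈ 3.86 / 0.643 ≈ 5.999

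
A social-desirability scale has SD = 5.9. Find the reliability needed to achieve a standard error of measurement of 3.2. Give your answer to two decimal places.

0.71

Required reliability = 1 − (SEM/SD)² = 1 − 0.29417 ≈ 0.70583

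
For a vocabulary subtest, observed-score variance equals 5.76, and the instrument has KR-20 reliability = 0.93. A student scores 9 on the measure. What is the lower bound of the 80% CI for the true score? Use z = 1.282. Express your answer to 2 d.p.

SD = √5.76 = 2.4000
SEM = 2.4000 * √(1 − 0.9300) = 2.4000 * √0.0700 ≈ 2.4000 * 0.2646 ≈ 0.6350
Margin = 1.282 * 0.6350 ≈ 0.8140
Lower limit = 9 − 0.8140 ≈ 8.1860

8.19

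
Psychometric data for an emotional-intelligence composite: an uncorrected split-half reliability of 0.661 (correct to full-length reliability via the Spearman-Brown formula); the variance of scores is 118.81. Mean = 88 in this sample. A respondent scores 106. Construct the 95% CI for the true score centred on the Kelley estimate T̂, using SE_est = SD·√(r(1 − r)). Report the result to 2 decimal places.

[93.72, 110.94]

SD = √118.81 ≈ 10.90000
r_full = 2·0.661 / (1 + 0.661) ≈ 0.79591
T̂ = 0.79591(106) + 0.20409(88) ≈ 102.32631
SE_est = SD · √(r(1 − r)) = 10.90000 · √0.16244 ≈ 10.90000 · 0.40304 ≈ 4.39311
95% CI: 102.32631 ± 8.61050 ≈ (93.71581, 110.93681)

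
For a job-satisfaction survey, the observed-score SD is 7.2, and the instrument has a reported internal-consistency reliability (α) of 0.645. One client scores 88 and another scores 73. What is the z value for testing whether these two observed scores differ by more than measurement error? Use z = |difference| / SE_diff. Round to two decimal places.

2.47

SEM = 7.2000 × √(1 − 0.6450) = 7.2000 × √0.3550 ≈ 7.2000 × 0.5958 ≈ 4.2899
Standard error of the difference = 4.2899·√2 ≈ 6.0668
z = 15 / 6.0668 ≈ 2.4725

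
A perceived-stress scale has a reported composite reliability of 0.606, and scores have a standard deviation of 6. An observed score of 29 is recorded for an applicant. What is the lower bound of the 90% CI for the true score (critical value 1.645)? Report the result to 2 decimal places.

SEM = 6.00000 × √(1 − 0.60600) = 6.00000 × √0.39400 ≈ 6.00000 × 0.62769 ≈ 3.76617
Half-width = 1.645×3.76617 ≈ 6.19534
Lower limit = 29 − 6.19534 ≈ 22.80466

22.80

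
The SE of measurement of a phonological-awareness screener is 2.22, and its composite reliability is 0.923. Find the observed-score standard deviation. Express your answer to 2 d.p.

SD = SEM / √(1 − r) = 2.22 / √0.07700 ≃ 2.22 / 0.27749 ≃ 8.00032

8.00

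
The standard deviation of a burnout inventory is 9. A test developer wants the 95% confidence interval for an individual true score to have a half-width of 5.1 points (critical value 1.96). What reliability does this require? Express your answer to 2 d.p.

0.92

Required SEM = 5.1 / 1.96 ≈ 2.602
r = 1 − (2.602/9)² ≈ 1 − 0.084 ≈ 0.916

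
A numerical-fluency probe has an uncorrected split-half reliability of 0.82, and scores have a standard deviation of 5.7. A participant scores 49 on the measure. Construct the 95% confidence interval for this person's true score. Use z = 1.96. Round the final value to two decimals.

Full-length reliability (Spearman-Brown) = 2(0.82)/(1+0.82) ≈ 0.901
SEM = 5.700*√(1 − 0.901) ≈ 1.793
1.96 * SEM ≈ 3.513
95% CI: 49 ± 3.513 = [45.487, 52.513]

[45.49, 52.51]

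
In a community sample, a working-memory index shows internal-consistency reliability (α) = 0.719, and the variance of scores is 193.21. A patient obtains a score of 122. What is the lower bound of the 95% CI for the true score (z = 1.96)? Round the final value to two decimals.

SD = √193.21 ≈ 13.900
SEM = 13.900·√(1 − 0.719) ≈ 7.368
1.96 · SEM ≈ 14.442
Lower bound: 122 − 14.442 = 107.558

107.56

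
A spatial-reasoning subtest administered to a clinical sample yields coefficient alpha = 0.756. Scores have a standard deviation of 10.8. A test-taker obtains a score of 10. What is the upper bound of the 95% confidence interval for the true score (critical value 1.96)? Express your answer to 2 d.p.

SEM = 10.800*√(1 − 0.756) ≈ 5.335
1.96 * SEM ≈ 10.456
Upper bound: 10 + 10.456 = 20.456

20.46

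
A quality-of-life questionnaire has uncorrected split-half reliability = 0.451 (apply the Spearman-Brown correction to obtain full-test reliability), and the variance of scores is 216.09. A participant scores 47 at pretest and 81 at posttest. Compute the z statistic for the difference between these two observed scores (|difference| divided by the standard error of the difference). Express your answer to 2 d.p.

SD = √216.09 = 14.700
Spearman-Brown: r = 2(0.451) / (1 + 0.451) = 0.902 / 1.451 ≃ 0.622
SEM = 14.700 · √(1 − 0.622) = 14.700 · √0.378 ≃ 14.700 · 0.615 ≃ 9.042
SE_diff = √2 · SEM ≃ 12.787
z = |47 − 81| / 12.787 = 34 / 12.787 ≃ 2.659

2.66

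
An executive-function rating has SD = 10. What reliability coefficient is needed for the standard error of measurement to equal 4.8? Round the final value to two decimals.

0.77

r = 1 − (4.800/10)² ≈ 1 − 0.230 ≈ 0.770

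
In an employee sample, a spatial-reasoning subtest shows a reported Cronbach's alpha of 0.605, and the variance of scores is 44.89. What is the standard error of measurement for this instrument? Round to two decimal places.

σ = 44.89^(1/2) = 6.700
SEM = 6.700 · √(1 − 0.605) = 6.700 · √0.395 ≈ 6.700 · 0.628 ≈ 4.211

4.21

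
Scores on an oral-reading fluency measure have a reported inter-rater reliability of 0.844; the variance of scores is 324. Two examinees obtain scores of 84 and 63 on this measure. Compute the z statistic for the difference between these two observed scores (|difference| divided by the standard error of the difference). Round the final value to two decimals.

SD = √324 = 18.0000
SEM = 18.0000 · √(1 − 0.8440) = 18.0000 · √0.1560 ≈ 18.0000 · 0.3950 ≈ 7.1094
SE_diff = SEM · √2 ≈ 7.1094 · 1.4142 ≈ 10.0543
z = 21 / 10.0543 ≈ 2.0887

2.09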